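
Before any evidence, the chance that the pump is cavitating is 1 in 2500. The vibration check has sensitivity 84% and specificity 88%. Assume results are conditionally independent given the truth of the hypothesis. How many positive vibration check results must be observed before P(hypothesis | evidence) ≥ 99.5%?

Prior odds = 0.0004/0.9996 = 1/2499.
False-positive rate = 1 − 0.88 = 0.12; likelihood ratio of a positive = 0.84/0.12 = 7.
Target odds: 0.995 ÷ 0.005 = 199.
Need (1/2499) × 7ⁿ ≥ 199, i.e. 7ⁿ ≥ 497301.
7⁶ = 117649 falls short of 497301 but 7⁷ = 823543 reaches it, so n = 7.

7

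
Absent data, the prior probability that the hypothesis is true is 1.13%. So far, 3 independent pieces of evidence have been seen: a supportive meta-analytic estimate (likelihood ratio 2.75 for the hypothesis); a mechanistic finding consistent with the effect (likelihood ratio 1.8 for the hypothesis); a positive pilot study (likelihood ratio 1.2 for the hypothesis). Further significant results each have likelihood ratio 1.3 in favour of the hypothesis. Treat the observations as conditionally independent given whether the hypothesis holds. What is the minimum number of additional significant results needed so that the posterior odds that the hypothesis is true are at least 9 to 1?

19

Prior odds = 0.0113/0.9887 = 113/9887.
Combined Bayes factor of the evidence already in hand = 2.75 × 1.8 × 1.2 = 5.94.
Odds after that evidence = (113/9887) × 5.94 = 33561/494350.
Target odds = 9.
Need 1.3ⁿ ≥ 9 ÷ (33561/494350) = 494350/3729.
1.3¹⁸ ≈112.455 falls short of 494350/3729 but 1.3¹⁹ ≈146.192 reaches it, so n = 19.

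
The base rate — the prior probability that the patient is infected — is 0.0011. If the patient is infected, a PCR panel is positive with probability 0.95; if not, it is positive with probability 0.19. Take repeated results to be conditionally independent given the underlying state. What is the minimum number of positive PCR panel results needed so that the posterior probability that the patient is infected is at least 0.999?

9

Prior odds = 0.0011/0.9989 = 11/9989.
Likelihood ratio of a positive = 0.95/0.19 = 5.
Target posterior odds = 0.999/0.001 = 999.
Need (11/9989) × 5ⁿ ≥ 999, i.e. 5ⁿ ≥ 9979011/11.
5⁸ = 390625 falls short of 9979011/11 but 5⁹ = 1953125 reaches it, so n = 9.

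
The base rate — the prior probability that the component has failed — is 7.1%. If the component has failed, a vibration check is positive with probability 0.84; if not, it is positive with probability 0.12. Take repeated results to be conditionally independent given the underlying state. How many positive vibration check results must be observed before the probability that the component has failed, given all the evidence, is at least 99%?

4

Prior odds = 0.071/0.929 = 71/929.
Likelihood ratio of a positive = 0.84/0.12 = 7.
Target odds: 0.99 ÷ 0.01 = 99.
Require 7ⁿ ≥ 99 ÷ (71/929) = 91971/71.
7³ = 343 falls short of 91971/71 but 7⁴ = 2401 reaches it, so n = 4.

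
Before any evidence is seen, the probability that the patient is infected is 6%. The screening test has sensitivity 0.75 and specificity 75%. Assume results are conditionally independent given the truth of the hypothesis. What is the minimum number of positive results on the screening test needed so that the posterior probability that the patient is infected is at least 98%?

7

Prior odds = 0.06/0.94 = 3/47.
False-positive rate = 1 − 0.75 = 0.25; likelihood ratio of a positive = 0.75/0.25 = 3.
Target odds: 0.98 ÷ 0.02 = 49.
Require 3ⁿ ≥ 49 ÷ (3/47) = 2303/3.
3⁶ = 729 falls short of 2303/3 but 3⁷ = 2187 reaches it, so n = 7.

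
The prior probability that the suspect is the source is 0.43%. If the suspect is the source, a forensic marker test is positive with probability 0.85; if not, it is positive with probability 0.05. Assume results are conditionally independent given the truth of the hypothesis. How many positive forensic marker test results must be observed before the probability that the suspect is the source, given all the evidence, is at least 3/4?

Prior odds = 0.0043/0.9957 = 43/9957.
Likelihood ratio of a positive = 0.85/0.05 = 17.
Target odds: 0.75 ÷ 0.25 = 3.
Require 17ⁿ ≥ 3 ÷ (43/9957) = 29871/43.
17² = 289 falls short of 29871/43 but 17³ = 4913 reaches it, so n = 3.

3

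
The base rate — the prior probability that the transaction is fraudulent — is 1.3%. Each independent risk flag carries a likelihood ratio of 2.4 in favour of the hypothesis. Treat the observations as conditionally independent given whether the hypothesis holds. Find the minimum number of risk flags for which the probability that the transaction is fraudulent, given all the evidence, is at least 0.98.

Prior odds: 0.013 ÷ 0.987 = 13/987.
Likelihood ratio per risk flag = 2.4.
Target posterior odds = 0.98/0.02 = 49.
Require 2.4ⁿ ≥ 49 ÷ (13/987) = 48363/13.
2.4⁹ ≈2641.81 falls short of 48363/13 but 2.4¹⁰ ≈6340.34 reaches it, so n = 10.

10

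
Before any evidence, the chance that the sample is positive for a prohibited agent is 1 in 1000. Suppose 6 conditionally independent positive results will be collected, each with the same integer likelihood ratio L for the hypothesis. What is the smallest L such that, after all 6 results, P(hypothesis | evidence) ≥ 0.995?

8

Prior odds = 0.001/0.999 = 1/999.
Target odds = 0.995/0.005 = 199.
Need L⁶ ≥ 199 ÷ (1/999) = 198801.
7⁶ = 117649 < 198801 ≤ 262144 = 8⁶, so L = 8.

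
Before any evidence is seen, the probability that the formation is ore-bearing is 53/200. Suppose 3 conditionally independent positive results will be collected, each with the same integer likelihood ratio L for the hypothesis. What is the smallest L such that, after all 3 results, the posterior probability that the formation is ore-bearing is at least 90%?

3

Prior odds = 0.265/0.735 = 53/147.
Target odds = 0.9/0.1 = 9.
Need L³ ≥ 9 ÷ (53/147) = 1323/53.
2³ = 8 < 1323/53 ≤ 27 = 3³, so L = 3.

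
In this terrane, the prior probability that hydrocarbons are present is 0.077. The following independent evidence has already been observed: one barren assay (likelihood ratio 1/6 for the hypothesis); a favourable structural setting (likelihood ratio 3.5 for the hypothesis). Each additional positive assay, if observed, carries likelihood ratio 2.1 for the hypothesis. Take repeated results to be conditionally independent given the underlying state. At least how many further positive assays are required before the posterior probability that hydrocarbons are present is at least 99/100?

11

Prior odds = 0.077/0.923 = 77/923.
Combined Bayes factor of the evidence already in hand = (1/6) × 3.5 = 7/12.
Odds after that evidence = (77/923) × 7/12 = 539/11076.
Target odds = 0.99/0.01 = 99.
Need 2.1ⁿ ≥ 99 ÷ (539/11076) = 99684/49.
2.1¹⁰ ≈1667.99 falls short of 99684/49 but 2.1¹¹ ≈3502.78 reaches it, so n = 11.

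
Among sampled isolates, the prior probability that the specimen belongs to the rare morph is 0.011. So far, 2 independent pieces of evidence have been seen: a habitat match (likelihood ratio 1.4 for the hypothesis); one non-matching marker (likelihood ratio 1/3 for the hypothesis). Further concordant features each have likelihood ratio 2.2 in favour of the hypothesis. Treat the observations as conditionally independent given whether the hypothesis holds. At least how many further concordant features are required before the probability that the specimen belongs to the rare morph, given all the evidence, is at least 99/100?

13

Prior odds = 0.011/0.989 = 11/989.
Combined Bayes factor of the evidence already in hand = 1.4 × (1/3) = 7/15.
Odds after that evidence = (11/989) × 7/15 = 77/14835.
Target odds = 0.99/0.01 = 99.
Need 2.2ⁿ ≥ 99 ÷ (77/14835) = 133515/7.
2.2¹² ≈12855 falls short of 133515/7 but 2.2¹³ ≈28281 reaches it, so n = 13.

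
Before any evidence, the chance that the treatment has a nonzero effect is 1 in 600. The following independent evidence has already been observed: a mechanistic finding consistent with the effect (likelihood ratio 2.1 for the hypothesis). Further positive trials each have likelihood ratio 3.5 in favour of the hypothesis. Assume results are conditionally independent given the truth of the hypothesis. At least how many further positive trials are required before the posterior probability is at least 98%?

8

Prior odds = (1/600)/(599/600) = 1/599.
Bayes factor of the evidence already in hand = 2.1.
Odds after that evidence = (1/599) × 2.1 = 21/5990.
Target odds = 0.98/0.02 = 49.
Need 3.5ⁿ ≥ 49 ÷ (21/5990) = 41930/3.
3.5⁷ = 823543/128 falls short of 41930/3 but 3.5⁸ = 5764801/256 reaches it, so n = 8.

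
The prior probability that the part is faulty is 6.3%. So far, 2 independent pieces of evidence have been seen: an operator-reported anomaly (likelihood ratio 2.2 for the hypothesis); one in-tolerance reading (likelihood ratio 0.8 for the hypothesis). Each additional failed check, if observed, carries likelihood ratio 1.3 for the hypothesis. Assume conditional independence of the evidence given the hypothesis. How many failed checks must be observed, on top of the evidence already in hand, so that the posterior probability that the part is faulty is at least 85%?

Prior odds = 0.063/0.937 = 63/937.
Combined Bayes factor of the evidence already in hand = 2.2 × 0.8 = 1.76.
Odds after that evidence = (63/937) × 1.76 = 2772/23425.
Target odds = 0.85/0.15 = 17/3.
Need 1.3ⁿ ≥ 17/3 ÷ (2772/23425) = 398225/8316.
1.3¹⁴ ≈39.3738 falls short of 398225/8316 but 1.3¹⁵ ≈51.1859 reaches it, so n = 15.

15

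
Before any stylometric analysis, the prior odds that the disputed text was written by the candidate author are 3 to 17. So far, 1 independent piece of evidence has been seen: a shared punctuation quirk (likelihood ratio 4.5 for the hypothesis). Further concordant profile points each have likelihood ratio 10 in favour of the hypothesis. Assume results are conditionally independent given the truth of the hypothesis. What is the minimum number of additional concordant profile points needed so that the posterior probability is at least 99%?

3

Prior odds = 3/17.
Bayes factor of the evidence already in hand = 4.5.
Odds after that evidence = (3/17) × 4.5 = 27/34.
Target odds = 0.99/0.01 = 99.
Need 10ⁿ ≥ 99 ÷ (27/34) = 374/3.
10² = 100 falls short of 374/3 but 10³ = 1000 reaches it, so n = 3.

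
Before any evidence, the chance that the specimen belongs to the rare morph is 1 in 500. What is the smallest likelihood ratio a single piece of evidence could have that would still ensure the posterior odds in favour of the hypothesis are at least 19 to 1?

Prior odds = 0.002/0.998 = 1/499.
Target odds = 19.
Required Bayes factor = 19 ÷ (1/499) = 9481.

9481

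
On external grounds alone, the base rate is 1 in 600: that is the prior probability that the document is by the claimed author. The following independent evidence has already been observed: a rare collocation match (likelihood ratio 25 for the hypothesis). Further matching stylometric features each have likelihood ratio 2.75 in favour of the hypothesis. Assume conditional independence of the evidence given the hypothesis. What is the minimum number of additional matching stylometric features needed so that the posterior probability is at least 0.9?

Prior odds = (1/600)/(599/600) = 1/599.
Bayes factor of the evidence already in hand = 25.
Odds after that evidence = (1/599) × 25 = 25/599.
Target odds = 0.9/0.1 = 9.
Need 2.75ⁿ ≥ 9 ÷ (25/599) = 215.64.
2.75⁵ = 161051/1024 falls short of 215.64 but 2.75⁶ = 1771561/4096 reaches it, so n = 6.

6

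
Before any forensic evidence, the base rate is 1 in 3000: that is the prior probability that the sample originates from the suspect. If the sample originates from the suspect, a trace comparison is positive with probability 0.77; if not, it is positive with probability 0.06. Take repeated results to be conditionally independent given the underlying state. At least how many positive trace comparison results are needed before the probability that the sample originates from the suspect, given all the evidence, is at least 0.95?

Prior odds: (1/3000) ÷ (2999/3000) = 1/2999.
Likelihood ratio of a positive = 0.77/0.06 = 77/6.
Target odds: 0.95 ÷ 0.05 = 19.
Need (1/2999) × (77/6)ⁿ ≥ 19, i.e. (77/6)ⁿ ≥ 56981.
(77/6)⁴ = 35153041/1296 falls short of 56981 but (77/6)⁵ ≈348095 reaches it, so n = 5.

5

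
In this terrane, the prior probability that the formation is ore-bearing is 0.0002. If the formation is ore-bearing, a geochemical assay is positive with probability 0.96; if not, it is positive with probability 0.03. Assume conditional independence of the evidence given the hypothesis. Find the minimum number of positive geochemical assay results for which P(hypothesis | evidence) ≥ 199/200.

Prior odds = 0.0002/0.9998 = 1/4999.
Likelihood ratio of a positive = 0.96/0.03 = 32.
Target odds: 0.995 ÷ 0.005 = 199.
Need (1/4999) × 32ⁿ ≥ 199, i.e. 32ⁿ ≥ 994801.
32³ = 32768 falls short of 994801 but 32⁴ = 1048576 reaches it, so n = 4.

4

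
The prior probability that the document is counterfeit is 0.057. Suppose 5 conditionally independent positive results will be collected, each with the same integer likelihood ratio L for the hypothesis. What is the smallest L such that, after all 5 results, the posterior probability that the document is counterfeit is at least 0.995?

6

Prior odds = 0.057/0.943 = 57/943.
Target odds = 0.995/0.005 = 199.
Need L⁵ ≥ 199 ÷ (57/943) = 187657/57.
5⁵ = 3125 < 187657/57 ≤ 7776 = 6⁵, so L = 6.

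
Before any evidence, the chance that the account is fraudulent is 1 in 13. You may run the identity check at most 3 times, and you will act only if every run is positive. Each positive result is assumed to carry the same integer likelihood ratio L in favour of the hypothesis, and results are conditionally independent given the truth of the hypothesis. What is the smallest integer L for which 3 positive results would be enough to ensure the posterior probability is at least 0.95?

Prior odds = (1/13)/(12/13) = 1/12.
Target odds = 0.95/0.05 = 19.
Need L³ ≥ 19 ÷ (1/12) = 228.
6³ = 216 < 228 ≤ 343 = 7³, so L = 7.

7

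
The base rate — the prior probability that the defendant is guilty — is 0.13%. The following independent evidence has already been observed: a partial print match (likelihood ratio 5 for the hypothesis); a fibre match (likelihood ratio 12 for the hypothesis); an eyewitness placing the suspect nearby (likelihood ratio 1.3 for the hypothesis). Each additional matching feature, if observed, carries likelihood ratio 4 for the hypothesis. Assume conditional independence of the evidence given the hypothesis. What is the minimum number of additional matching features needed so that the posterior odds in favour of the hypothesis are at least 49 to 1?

5

Prior odds = 0.0013/0.9987 = 13/9987.
Combined Bayes factor of the evidence already in hand = 5 × 12 × 1.3 = 78.
Odds after that evidence = (13/9987) × 78 = 338/3329.
Target odds = 49.
Need 4ⁿ ≥ 49 ÷ (338/3329) = 163121/338.
4⁴ = 256 falls short of 163121/338 but 4⁵ = 1024 reaches it, so n = 5.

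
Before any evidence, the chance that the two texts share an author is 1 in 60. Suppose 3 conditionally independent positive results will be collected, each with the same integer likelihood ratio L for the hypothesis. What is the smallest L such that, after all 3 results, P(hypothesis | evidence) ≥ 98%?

15

Prior odds = (1/60)/(59/60) = 1/59.
Target odds = 0.98/0.02 = 49.
Need L³ ≥ 49 ÷ (1/59) = 2891.
14³ = 2744 < 2891 ≤ 3375 = 15³, so L = 15.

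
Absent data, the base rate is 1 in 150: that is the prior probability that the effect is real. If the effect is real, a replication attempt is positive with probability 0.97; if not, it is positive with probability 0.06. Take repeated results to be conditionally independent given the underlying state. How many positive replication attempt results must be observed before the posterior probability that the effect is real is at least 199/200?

4

Prior odds = (1/150)/(149/150) = 1/149.
Likelihood ratio of a positive = 0.97/0.06 = 97/6.
Target odds: 0.995 ÷ 0.005 = 199.
Require (97/6)ⁿ ≥ 199 ÷ (1/149) = 29651.
(97/6)³ = 912673/216 falls short of 29651 but (97/6)⁴ = 88529281/1296 reaches it, so n = 4.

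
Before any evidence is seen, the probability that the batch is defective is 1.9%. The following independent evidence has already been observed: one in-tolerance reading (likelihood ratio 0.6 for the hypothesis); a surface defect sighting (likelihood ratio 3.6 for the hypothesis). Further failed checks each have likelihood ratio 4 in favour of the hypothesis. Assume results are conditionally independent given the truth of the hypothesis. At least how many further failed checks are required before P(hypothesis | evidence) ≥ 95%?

5

Prior odds = 0.019/0.981 = 19/981.
Combined Bayes factor of the evidence already in hand = 0.6 × 3.6 = 2.16.
Odds after that evidence = (19/981) × 2.16 = 114/2725.
Target odds = 0.95/0.05 = 19.
Need 4ⁿ ≥ 19 ÷ (114/2725) = 2725/6.
4⁴ = 256 falls short of 2725/6 but 4⁵ = 1024 reaches it, so n = 5.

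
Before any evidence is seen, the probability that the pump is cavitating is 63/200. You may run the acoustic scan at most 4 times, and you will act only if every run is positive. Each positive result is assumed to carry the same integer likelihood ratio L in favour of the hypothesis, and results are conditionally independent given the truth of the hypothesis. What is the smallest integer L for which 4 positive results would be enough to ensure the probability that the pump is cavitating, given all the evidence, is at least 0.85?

2

Prior odds = 0.315/0.685 = 63/137.
Target odds = 0.85/0.15 = 17/3.
Need L⁴ ≥ 17/3 ÷ (63/137) = 2329/189.
1⁴ = 1 < 2329/189 ≤ 16 = 2⁴, so L = 2.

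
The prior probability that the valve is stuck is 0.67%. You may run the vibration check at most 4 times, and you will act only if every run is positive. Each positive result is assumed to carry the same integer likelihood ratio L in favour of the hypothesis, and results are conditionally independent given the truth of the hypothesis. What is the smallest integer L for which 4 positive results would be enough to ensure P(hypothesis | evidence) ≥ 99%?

12

Prior odds = 0.0067/0.9933 = 67/9933.
Target odds = 0.99/0.01 = 99.
Need L⁴ ≥ 99 ÷ (67/9933) = 983367/67.
11⁴ = 14641 < 983367/67 ≤ 20736 = 12⁴, so L = 12.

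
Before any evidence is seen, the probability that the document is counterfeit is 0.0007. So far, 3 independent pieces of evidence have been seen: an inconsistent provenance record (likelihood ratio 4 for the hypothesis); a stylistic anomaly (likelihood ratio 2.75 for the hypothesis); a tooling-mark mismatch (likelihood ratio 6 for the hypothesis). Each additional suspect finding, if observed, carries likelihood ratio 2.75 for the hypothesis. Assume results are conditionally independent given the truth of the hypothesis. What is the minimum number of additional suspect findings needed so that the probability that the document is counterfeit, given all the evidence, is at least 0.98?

Prior odds = 0.0007/0.9993 = 7/9993.
Combined Bayes factor of the evidence already in hand = 4 × 2.75 × 6 = 66.
Odds after that evidence = (7/9993) × 66 = 154/3331.
Target odds = 0.98/0.02 = 49.
Need 2.75ⁿ ≥ 49 ÷ (154/3331) = 23317/22.
2.75⁶ = 1771561/4096 falls short of 23317/22 but 2.75⁷ = 19487171/16384 reaches it, so n = 7.

7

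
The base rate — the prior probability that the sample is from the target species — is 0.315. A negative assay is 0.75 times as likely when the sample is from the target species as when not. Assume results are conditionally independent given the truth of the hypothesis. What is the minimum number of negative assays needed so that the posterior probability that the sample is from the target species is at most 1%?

14

Prior odds = 0.315/0.685 = 63/137.
Likelihood ratio per negative assay = 0.75.
Target posterior odds = 0.01/0.99 = 1/99.
Need (63/137) × 0.75ⁿ ≤ 1/99, i.e. 0.75ⁿ ≤ 137/6237.
0.75¹³ = 1594323/67108864 is still above 137/6237 but 0.75¹⁴ = 4782969/268435456 is at or below it, so n = 14.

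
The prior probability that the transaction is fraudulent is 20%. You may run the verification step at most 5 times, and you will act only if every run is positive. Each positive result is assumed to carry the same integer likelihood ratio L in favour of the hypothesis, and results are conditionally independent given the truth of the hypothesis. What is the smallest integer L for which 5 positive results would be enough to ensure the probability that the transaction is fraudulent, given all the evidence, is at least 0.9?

Prior odds = 0.2/0.8 = 0.25.
Target odds = 0.9/0.1 = 9.
Need L⁵ ≥ 9 ÷ 0.25 = 36.
2⁵ = 32 < 36 ≤ 243 = 3⁵, so L = 3.

3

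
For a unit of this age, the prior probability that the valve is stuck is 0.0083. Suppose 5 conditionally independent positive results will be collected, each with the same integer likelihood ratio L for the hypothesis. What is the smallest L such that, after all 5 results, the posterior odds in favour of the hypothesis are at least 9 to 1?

Prior odds = 0.0083/0.9917 = 83/9917.
Target odds = 9.
Need L⁵ ≥ 9 ÷ (83/9917) = 89253/83.
4⁵ = 1024 < 89253/83 ≤ 3125 = 5⁵, so L = 5.

5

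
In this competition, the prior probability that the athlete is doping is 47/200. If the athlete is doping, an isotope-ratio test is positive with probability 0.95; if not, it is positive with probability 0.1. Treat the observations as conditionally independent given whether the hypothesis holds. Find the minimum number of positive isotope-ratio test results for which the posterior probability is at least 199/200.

Prior odds: 0.235 ÷ 0.765 = 47/153.
Likelihood ratio of a positive = 0.95/0.1 = 9.5.
Target odds: 0.995 ÷ 0.005 = 199.
Require 9.5ⁿ ≥ 199 ÷ (47/153) = 30447/47.
9.5² = 90.25 falls short of 30447/47 but 9.5³ = 857.375 reaches it, so n = 3.

3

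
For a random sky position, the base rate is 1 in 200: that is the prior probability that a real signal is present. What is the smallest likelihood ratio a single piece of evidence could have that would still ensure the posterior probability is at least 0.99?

Prior odds = 0.005/0.995 = 1/199.
Target odds = 0.99/0.01 = 99.
Required Bayes factor = 99 ÷ (1/199) = 19701.

19701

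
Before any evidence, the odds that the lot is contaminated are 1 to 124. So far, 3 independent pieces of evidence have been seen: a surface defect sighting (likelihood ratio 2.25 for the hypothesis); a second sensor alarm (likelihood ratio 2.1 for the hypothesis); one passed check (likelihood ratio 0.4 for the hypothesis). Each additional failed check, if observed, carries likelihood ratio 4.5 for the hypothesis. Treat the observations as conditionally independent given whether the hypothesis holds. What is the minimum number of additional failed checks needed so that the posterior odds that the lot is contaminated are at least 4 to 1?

4

Prior odds = 1/124.
Combined Bayes factor of the evidence already in hand = 2.25 × 2.1 × 0.4 = 1.89.
Odds after that evidence = (1/124) × 1.89 = 189/12400.
Target odds = 4.
Need 4.5ⁿ ≥ 4 ÷ (189/12400) = 49600/189.
4.5³ = 91.125 falls short of 49600/189 but 4.5⁴ = 410.0625 reaches it, so n = 4.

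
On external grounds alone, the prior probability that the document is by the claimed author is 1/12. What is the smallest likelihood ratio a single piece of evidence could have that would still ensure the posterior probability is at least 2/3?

22

Prior odds = (1/12)/(11/12) = 1/11.
Target odds = (2/3)/(1/3) = 2.
Required Bayes factor = 2 ÷ (1/11) = 22.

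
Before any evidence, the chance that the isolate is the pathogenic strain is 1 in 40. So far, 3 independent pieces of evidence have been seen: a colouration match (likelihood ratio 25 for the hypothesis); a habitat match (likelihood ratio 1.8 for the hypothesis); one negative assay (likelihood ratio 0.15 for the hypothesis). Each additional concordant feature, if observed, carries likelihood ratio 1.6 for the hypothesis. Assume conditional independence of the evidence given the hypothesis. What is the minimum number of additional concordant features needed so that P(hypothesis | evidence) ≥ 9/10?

9

Prior odds = 0.025/0.975 = 1/39.
Combined Bayes factor of the evidence already in hand = 25 × 1.8 × 0.15 = 6.75.
Odds after that evidence = (1/39) × 6.75 = 9/52.
Target odds = 0.9/0.1 = 9.
Need 1.6ⁿ ≥ 9 ÷ (9/52) = 52.
1.6⁸ = 16777216/390625 falls short of 52 but 1.6⁹ = 134217728/1953125 reaches it, so n = 9.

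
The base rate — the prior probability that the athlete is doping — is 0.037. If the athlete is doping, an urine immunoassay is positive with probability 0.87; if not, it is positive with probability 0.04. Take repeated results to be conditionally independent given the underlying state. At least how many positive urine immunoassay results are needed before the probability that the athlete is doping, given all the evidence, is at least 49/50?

3

Prior odds = 0.037/0.963 = 37/963.
Likelihood ratio of a positive = 0.87/0.04 = 21.75.
Target odds: 0.98 ÷ 0.02 = 49.
Require 21.75ⁿ ≥ 49 ÷ (37/963) = 47187/37.
21.75² = 473.0625 falls short of 47187/37 but 21.75³ = 658503/64 reaches it, so n = 3.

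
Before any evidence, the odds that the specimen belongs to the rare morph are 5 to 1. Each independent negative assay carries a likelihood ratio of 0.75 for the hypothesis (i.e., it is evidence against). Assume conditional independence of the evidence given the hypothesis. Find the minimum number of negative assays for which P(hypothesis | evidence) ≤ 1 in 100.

Prior odds = 5.
Likelihood ratio per negative assay = 0.75.
Target odds: 0.01 ÷ 0.99 = 1/99.
Require 0.75ⁿ ≤ 1/99 ÷ 5 = 1/495.
0.75²¹ ≈0.00237841 is still above 1/495 but 0.75²² ≈0.00178381 is at or below it, so n = 22.

22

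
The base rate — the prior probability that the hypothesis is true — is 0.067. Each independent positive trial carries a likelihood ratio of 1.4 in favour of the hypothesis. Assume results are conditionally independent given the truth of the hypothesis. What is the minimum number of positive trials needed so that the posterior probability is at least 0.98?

Prior odds: 0.067 ÷ 0.933 = 67/933.
Likelihood ratio per positive trial = 1.4.
Target odds: 0.98 ÷ 0.02 = 49.
Require 1.4ⁿ ≥ 49 ÷ (67/933) = 45717/67.
1.4¹⁹ ≈597.63 falls short of 45717/67 but 1.4²⁰ ≈836.683 reaches it, so n = 20.

20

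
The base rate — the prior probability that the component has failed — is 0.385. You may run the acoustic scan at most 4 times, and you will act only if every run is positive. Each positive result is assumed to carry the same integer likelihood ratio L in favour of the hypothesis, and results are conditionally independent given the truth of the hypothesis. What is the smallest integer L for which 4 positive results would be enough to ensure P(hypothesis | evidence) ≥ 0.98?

3

Prior odds = 0.385/0.615 = 77/123.
Target odds = 0.98/0.02 = 49.
Need L⁴ ≥ 49 ÷ (77/123) = 861/11.
2⁴ = 16 < 861/11 ≤ 81 = 3⁴, so L = 3.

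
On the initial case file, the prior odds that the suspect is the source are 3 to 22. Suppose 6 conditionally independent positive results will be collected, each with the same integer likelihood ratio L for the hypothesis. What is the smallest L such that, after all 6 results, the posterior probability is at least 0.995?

4

Prior odds = 3/22.
Target odds = 0.995/0.005 = 199.
Need L⁶ ≥ 199 ÷ (3/22) = 4378/3.
3⁶ = 729 < 4378/3 ≤ 4096 = 4⁶, so L = 4.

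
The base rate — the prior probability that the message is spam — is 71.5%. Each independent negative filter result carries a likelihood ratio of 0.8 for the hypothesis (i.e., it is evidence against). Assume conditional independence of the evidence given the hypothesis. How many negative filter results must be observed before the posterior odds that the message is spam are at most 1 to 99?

25

Prior odds = 0.715/0.285 = 143/57.
Likelihood ratio per negative filter result = 0.8.
Target odds = 1/99.
Require 0.8ⁿ ≤ 1/99 ÷ (143/57) = 19/4719.
0.8²⁴ ≈0.00472237 is still above 19/4719 but 0.8²⁵ ≈0.00377789 is at or below it, so n = 25.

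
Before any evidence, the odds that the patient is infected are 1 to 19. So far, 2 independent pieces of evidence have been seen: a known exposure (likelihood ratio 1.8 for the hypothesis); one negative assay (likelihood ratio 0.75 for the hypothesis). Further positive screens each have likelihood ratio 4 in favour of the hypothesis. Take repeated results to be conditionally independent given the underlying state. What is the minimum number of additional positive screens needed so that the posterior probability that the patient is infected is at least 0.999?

Prior odds = 1/19.
Combined Bayes factor of the evidence already in hand = 1.8 × 0.75 = 1.35.
Odds after that evidence = (1/19) × 1.35 = 27/380.
Target odds = 0.999/0.001 = 999.
Need 4ⁿ ≥ 999 ÷ (27/380) = 14060.
4⁶ = 4096 falls short of 14060 but 4⁷ = 16384 reaches it, so n = 7.

7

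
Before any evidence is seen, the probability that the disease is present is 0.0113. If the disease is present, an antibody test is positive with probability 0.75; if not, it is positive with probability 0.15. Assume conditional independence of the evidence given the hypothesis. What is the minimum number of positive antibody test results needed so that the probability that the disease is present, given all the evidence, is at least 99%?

Prior odds: 0.0113 ÷ 0.9887 = 113/9887.
Likelihood ratio of a positive = 0.75/0.15 = 5.
Target odds: 0.99 ÷ 0.01 = 99.
Require 5ⁿ ≥ 99 ÷ (113/9887) = 978813/113.
5⁵ = 3125 falls short of 978813/113 but 5⁶ = 15625 reaches it, so n = 6.

6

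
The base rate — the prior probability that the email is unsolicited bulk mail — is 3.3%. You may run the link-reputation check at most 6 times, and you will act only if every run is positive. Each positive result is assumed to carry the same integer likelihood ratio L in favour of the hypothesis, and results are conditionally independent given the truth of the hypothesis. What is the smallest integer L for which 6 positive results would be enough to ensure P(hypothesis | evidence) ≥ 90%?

3

Prior odds = 0.033/0.967 = 33/967.
Target odds = 0.9/0.1 = 9.
Need L⁶ ≥ 9 ÷ (33/967) = 2901/11.
2⁶ = 64 < 2901/11 ≤ 729 = 3⁶, so L = 3.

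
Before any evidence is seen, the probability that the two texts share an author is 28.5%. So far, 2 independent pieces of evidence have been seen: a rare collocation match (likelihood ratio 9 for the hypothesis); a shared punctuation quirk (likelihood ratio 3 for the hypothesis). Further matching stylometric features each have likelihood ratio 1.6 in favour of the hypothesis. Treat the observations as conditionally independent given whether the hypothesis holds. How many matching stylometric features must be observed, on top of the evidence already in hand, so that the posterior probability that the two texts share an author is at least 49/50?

Prior odds = 0.285/0.715 = 57/143.
Combined Bayes factor of the evidence already in hand = 9 × 3 = 27.
Odds after that evidence = (57/143) × 27 = 1539/143.
Target odds = 0.98/0.02 = 49.
Need 1.6ⁿ ≥ 49 ÷ (1539/143) = 7007/1539.
1.6³ = 4.096 falls short of 7007/1539 but 1.6⁴ = 6.5536 reaches it, so n = 4.

4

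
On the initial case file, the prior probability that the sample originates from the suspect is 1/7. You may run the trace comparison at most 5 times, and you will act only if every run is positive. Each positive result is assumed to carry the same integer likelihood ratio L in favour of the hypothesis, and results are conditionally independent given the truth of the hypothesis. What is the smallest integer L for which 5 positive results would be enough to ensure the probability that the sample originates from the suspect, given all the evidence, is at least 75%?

2

Prior odds = (1/7)/(6/7) = 1/6.
Target odds = 0.75/0.25 = 3.
Need L⁵ ≥ 3 ÷ (1/6) = 18.
1⁵ = 1 < 18 ≤ 32 = 2⁵, so L = 2.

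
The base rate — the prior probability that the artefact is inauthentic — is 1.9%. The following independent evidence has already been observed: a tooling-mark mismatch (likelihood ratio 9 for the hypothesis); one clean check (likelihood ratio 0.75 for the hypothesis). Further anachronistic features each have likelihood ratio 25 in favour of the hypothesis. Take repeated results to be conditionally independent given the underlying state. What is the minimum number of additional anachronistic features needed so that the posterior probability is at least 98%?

Prior odds = 0.019/0.981 = 19/981.
Combined Bayes factor of the evidence already in hand = 9 × 0.75 = 6.75.
Odds after that evidence = (19/981) × 6.75 = 57/436.
Target odds = 0.98/0.02 = 49.
Need 25ⁿ ≥ 49 ÷ (57/436) = 21364/57.
25¹ = 25 falls short of 21364/57 but 25² = 625 reaches it, so n = 2.

2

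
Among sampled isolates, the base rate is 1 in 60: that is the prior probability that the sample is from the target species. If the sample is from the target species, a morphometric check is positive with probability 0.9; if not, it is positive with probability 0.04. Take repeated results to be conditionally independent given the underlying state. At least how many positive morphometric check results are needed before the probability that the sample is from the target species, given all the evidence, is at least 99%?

Prior odds: (1/60) ÷ (59/60) = 1/59.
Likelihood ratio of a positive = 0.9/0.04 = 22.5.
Target odds: 0.99 ÷ 0.01 = 99.
Need (1/59) × 22.5ⁿ ≥ 99, i.e. 22.5ⁿ ≥ 5841.
22.5² = 506.25 falls short of 5841 but 22.5³ = 11390.625 reaches it, so n = 3.

3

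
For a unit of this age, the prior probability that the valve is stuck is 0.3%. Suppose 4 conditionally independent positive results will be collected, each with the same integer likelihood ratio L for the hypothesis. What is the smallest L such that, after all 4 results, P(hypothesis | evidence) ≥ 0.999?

25

Prior odds = 0.003/0.997 = 3/997.
Target odds = 0.999/0.001 = 999.
Need L⁴ ≥ 999 ÷ (3/997) = 332001.
24⁴ = 331776 < 332001 ≤ 390625 = 25⁴, so L = 25.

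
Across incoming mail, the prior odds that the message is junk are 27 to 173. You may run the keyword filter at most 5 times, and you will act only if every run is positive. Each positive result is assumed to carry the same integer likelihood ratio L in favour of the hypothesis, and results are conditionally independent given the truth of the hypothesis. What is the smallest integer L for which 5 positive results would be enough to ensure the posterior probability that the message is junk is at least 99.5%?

Prior odds = 27/173.
Target odds = 0.995/0.005 = 199.
Need L⁵ ≥ 199 ÷ (27/173) = 34427/27.
4⁵ = 1024 < 34427/27 ≤ 3125 = 5⁵, so L = 5.

5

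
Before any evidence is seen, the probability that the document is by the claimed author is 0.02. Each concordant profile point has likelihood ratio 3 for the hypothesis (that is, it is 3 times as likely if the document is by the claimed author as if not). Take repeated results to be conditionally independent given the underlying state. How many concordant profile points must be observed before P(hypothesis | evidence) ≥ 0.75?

5

Prior odds = 0.02/0.98 = 1/49.
Likelihood ratio per concordant profile point = 3.
Target posterior odds = 0.75/0.25 = 3.
Require 3ⁿ ≥ 3 ÷ (1/49) = 147.
3⁴ = 81 falls short of 147 but 3⁵ = 243 reaches it, so n = 5.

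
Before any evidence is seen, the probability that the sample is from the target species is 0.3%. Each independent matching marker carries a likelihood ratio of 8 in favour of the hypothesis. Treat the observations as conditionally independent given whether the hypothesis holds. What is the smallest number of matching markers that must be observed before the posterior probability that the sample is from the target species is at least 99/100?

Prior odds = 0.003/0.997 = 3/997.
Likelihood ratio per matching marker = 8.
Target posterior odds = 0.99/0.01 = 99.
Need (3/997) × 8ⁿ ≥ 99, i.e. 8ⁿ ≥ 32901.
8⁵ = 32768 falls short of 32901 but 8⁶ = 262144 reaches it, so n = 6.

6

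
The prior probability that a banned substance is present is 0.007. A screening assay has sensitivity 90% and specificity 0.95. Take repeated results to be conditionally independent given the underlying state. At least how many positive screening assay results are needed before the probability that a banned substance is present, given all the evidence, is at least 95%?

3

Prior odds: 0.007 ÷ 0.993 = 7/993.
False-positive rate = 1 − 0.95 = 0.05; likelihood ratio of a positive = 0.9/0.05 = 18.
Target posterior odds = 0.95/0.05 = 19.
Require 18ⁿ ≥ 19 ÷ (7/993) = 18867/7.
18² = 324 falls short of 18867/7 but 18³ = 5832 reaches it, so n = 3.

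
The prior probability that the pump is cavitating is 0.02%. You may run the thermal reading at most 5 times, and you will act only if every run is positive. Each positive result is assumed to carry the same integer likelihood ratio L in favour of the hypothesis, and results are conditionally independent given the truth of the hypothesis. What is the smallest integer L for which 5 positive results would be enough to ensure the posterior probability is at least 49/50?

Prior odds = 0.0002/0.9998 = 1/4999.
Target odds = 0.98/0.02 = 49.
Need L⁵ ≥ 49 ÷ (1/4999) = 244951.
11⁵ = 161051 < 244951 ≤ 248832 = 12⁵, so L = 12.

12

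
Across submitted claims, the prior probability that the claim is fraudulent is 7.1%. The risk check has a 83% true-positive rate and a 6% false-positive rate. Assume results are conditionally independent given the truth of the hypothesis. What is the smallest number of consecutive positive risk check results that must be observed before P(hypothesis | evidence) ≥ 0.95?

3

Prior odds = 0.071/0.929 = 71/929.
Likelihood ratio of a positive result = 0.83/0.06 = 83/6.
Target posterior odds = 0.95/0.05 = 19.
Require (83/6)ⁿ ≥ 19 ÷ (71/929) = 17651/71.
(83/6)² = 6889/36 falls short of 17651/71 but (83/6)³ = 571787/216 reaches it, so n = 3.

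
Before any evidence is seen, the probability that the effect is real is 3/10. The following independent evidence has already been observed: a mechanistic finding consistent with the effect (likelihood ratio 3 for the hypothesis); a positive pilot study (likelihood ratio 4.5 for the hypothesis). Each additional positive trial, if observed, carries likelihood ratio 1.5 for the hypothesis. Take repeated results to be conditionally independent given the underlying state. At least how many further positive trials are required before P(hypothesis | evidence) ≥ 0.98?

Prior odds = 0.3/0.7 = 3/7.
Combined Bayes factor of the evidence already in hand = 3 × 4.5 = 13.5.
Odds after that evidence = (3/7) × 13.5 = 81/14.
Target odds = 0.98/0.02 = 49.
Need 1.5ⁿ ≥ 49 ÷ (81/14) = 686/81.
1.5⁵ = 7.59375 falls short of 686/81 but 1.5⁶ = 11.390625 reaches it, so n = 6.

6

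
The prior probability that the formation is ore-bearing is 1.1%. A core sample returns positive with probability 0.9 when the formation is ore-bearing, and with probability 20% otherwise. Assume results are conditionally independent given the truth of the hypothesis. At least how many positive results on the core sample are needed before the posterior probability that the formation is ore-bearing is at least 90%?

Prior odds = 0.011/0.989 = 11/989.
Likelihood ratio of a positive result = 0.9/0.2 = 4.5.
Target odds: 0.9 ÷ 0.1 = 9.
Need (11/989) × 4.5ⁿ ≥ 9, i.e. 4.5ⁿ ≥ 8901/11.
4.5⁴ = 410.0625 falls short of 8901/11 but 4.5⁵ = 1845.28125 reaches it, so n = 5.

5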